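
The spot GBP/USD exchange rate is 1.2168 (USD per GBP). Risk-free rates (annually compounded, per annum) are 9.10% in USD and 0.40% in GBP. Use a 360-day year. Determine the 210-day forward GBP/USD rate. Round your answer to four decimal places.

By covered interest parity, F = S · (1+r_USD)^T / (1+r_GBP)^T
= 1.2168 × 1.052118 / 1.002331 = 1.2168 × 1.049671
F = 1.2772 USD per GBP

1.2772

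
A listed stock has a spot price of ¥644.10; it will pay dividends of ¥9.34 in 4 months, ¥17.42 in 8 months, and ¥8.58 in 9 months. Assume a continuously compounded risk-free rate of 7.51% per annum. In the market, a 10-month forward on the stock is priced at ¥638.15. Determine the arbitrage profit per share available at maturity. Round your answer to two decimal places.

¥11.58 per share

PV(dividends) I = 9.34·e^(−0.0751·4/12) + 17.42·e^(−0.0751·8/12) + 8.58·e^(−0.0751·9/12) = 33.7885
Fair forward F* = (S − I)·e^(rT) = (644.10 − 33.7885)·e^0.062583 = 610.3115 × 1.064583 = 649.7272
Market ¥638.15 < fair 649.7272: forward underpriced → reverse cash-and-carry (short the stock, invest proceeds at r, pay the dividends, go long the forward).
Profit at T = |F_mkt − F*| = |638.15 − 649.7272| = ¥11.58 per share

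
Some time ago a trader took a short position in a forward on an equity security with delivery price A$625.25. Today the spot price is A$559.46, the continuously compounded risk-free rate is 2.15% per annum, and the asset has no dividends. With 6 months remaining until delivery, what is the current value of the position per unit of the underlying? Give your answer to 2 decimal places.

A$59.10

Current fair forward for the remaining 6 months: F = S·e^(r·T), r = 0.0215
F = 559.46 · e^(0.0215 × 6/12) = 559.46 × 1.010808 = 565.5066
Value of long forward = (F − K)·e^(−rT) = (565.5066 − 625.25) · e^(−0.0215·6/12)
= -59.7434 × 0.989308 = -59.10
Short position value = −(long value) = A$59.10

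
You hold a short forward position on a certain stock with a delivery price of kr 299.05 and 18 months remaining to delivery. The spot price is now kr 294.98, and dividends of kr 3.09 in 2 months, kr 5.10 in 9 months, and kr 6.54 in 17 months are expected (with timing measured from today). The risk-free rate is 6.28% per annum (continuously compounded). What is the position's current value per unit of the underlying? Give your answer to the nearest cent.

-kr 8.91

PV(remaining dividends) I = 3.09·e^(−0.0628·2/12) + 5.10·e^(−0.0628·9/12) + 6.54·e^(−0.0628·17/12) = 13.9065
Current forward F = (S − I)·e^(rT) = (294.98 − 13.9065)·e^(0.0628·18/12) = 281.0735 × 1.098779 = 308.8377
Value (long) = (F − K)·e^(−rT) = (308.8377 − 299.05) × 0.910101 = 8.9078
Short position value = −(long value) = -kr 8.91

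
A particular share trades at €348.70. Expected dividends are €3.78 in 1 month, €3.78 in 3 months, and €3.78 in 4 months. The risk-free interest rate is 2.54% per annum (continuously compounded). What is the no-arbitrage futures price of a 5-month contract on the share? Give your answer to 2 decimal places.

PV(dividends) I = 3.78·e^(−0.0254·1/12) + 3.78·e^(−0.0254·3/12) + 3.78·e^(−0.0254·4/12)
I = 3.7720 + 3.7561 + 3.7481 = 11.2762
F = (S − I)·e^(rT) = (348.70 − 11.2762) · e^(0.0254·5/12)
= 337.4238 · e^0.010583 = 337.4238 × 1.010639 = €341.01

€341.01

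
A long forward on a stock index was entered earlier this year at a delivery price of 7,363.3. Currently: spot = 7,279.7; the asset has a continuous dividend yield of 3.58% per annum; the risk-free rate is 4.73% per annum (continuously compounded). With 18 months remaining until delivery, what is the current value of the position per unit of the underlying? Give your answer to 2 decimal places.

Current fair forward for the remaining 18 months: F = S·e^((r − q)·T), (r − q) = 0.0473 − 0.0358 = 0.0115
F = 7279.7 · e^(0.0115 × 18/12) = 7279.7 × 1.01739964 = 7406.3642
Value of long forward = (F − K)·e^(−rT) = (7406.3642 − 7363.3) · e^(−0.0473·18/12)
= 43.0642 × 0.93150847 = 40.11

40.11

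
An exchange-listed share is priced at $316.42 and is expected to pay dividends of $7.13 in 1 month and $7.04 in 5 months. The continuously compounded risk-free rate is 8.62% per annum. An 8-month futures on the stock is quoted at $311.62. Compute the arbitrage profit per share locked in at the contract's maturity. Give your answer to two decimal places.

$8.83 per share

PV(dividends) I = 7.13·e^(−0.0862·1/12) + 7.04·e^(−0.0862·5/12) = 13.8706
Fair futures F* = (S − I)·e^(rT) = (316.42 − 13.8706)·e^0.057467 = 302.5494 × 1.059150 = 320.4452
Market $311.62 < fair 320.4452: forward underpriced → reverse cash-and-carry (short the stock, invest proceeds at r, pay the dividends, go long the forward).
Profit at T = |F_mkt − F*| = |311.62 − 320.4452| = $8.83 per share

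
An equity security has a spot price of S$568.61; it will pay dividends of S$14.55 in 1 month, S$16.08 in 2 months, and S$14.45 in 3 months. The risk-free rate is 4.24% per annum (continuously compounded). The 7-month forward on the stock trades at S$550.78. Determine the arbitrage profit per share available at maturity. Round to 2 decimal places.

S$13.82 per share

PV(dividends) I = 14.55·e^(−0.0424·1/12) + 16.08·e^(−0.0424·2/12) + 14.45·e^(−0.0424·3/12) = 44.7631
Fair forward F* = (S − I)·e^(rT) = (568.61 − 44.7631)·e^0.024733 = 523.8469 × 1.025041 = 536.9646
Market S$550.78 > fair 536.9646: forward overpriced → cash-and-carry (borrow at r, buy the stock and collect the dividends, short the forward).
Profit at T = |F_mkt − F*| = |550.78 − 536.9646| = S$13.82 per share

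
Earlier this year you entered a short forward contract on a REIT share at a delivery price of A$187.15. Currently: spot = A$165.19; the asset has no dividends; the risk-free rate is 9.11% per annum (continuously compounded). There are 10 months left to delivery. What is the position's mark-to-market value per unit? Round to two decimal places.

Current fair forward for the remaining 10 months: F = S·e^(r·T), r = 0.0911
F = 165.19 · e^(0.0911 × 10/12) = 165.19 × 1.078873 = 178.2190
Value of long forward = (F − K)·e^(−rT) = (178.2190 − 187.15) · e^(−0.0911·10/12)
= -8.9310 × 0.926893 = -8.28
Short position value = −(long value) = A$8.28

A$8.28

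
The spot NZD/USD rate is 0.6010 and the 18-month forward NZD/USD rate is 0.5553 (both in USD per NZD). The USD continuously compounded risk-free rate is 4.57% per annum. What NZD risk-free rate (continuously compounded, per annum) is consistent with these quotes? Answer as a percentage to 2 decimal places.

9.84%

F = S·e^((r_USD − r_NZD)T) ⇒ r_NZD = r_USD − ln(F/S)/T
ln(0.5553/0.6010) = -0.079086; /(18/12) = -0.052724
r_NZD = 0.0457 + 0.052724 = 0.098424
r_NZD = 9.84%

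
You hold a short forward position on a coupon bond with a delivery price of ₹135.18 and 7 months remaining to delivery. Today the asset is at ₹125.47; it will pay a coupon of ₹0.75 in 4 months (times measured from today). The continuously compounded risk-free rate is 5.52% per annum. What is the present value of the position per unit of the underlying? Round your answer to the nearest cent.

PV(remaining coupons) I = 0.75·e^(−0.0552·4/12) = 0.7363
Current forward F = (S − I)·e^(rT) = (125.47 − 0.7363)·e^(0.0552·7/12) = 124.7337 × 1.032724 = 128.8155
Value (long) = (F − K)·e^(−rT) = (128.8155 − 135.18) × 0.968313 = -6.1628
Short position value = −(long value) = ₹6.16

₹6.16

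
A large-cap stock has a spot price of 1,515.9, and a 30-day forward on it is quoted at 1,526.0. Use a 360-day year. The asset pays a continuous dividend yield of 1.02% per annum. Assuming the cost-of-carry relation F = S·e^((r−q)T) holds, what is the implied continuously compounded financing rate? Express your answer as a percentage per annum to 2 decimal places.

8.99%

From F = S·e^((r−q)T): (r − q) = ln(F/S)/T
ln(1526.0/1515.9) = ln(1.006663) = 0.006641
(r − q) = 0.006641 / (30/360) = 0.079692
r = ln(F/S)/T + q = 0.079692 + 0.0102 = 0.089892
r = 8.99%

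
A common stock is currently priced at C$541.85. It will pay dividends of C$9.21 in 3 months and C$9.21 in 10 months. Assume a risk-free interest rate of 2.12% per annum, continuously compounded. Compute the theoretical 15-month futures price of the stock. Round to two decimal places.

PV(dividends) I = 9.21·e^(−0.0212·3/12) + 9.21·e^(−0.0212·10/12)
I = 9.1613 + 9.0487 = 18.2100
F = (S − I)·e^(rT) = (541.85 − 18.2100) · e^(0.0212·15/12)
= 523.6400 · e^0.026500 = 523.6400 × 1.026854 = C$537.70

C$537.70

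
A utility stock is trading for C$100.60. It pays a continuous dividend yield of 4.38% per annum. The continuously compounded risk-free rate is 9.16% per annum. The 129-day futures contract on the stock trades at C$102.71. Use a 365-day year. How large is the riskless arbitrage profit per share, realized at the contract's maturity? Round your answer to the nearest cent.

Fair futures: F* = S·e^(carry·T), with carry = (r − q) = 0.0916 − 0.0438 = 0.0478
F* = 100.60 · e^(0.0478 × 129/365) = 100.60 · e^0.016894 = 100.60 × 1.017038 = C$102.3140
Market C$102.71 > fair C$102.3140: forward overpriced → cash-and-carry (buy spot, short the forward).
At maturity, profit = |F_mkt − F*| = |102.71 − 102.3140| = C$0.40 per share

C$0.40 per share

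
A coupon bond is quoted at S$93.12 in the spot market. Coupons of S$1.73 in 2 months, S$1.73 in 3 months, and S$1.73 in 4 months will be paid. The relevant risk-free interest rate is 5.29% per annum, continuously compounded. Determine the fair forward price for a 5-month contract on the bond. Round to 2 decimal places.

S$89.96

PV(coupons) I = 1.73·e^(−0.0529·2/12) + 1.73·e^(−0.0529·3/12) + 1.73·e^(−0.0529·4/12)
I = 1.7148 + 1.7073 + 1.6998 = 5.1219
F = (S − I)·e^(rT) = (93.12 − 5.1219) · e^(0.0529·5/12)
= 87.9981 · e^0.022042 = 87.9981 × 1.022287 = S$89.96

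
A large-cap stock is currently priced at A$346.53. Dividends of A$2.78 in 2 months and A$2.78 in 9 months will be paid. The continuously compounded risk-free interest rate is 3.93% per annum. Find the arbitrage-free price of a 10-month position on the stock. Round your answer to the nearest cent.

A$352.42

PV(dividends) I = 2.78·e^(−0.0393·2/12) + 2.78·e^(−0.0393·9/12)
I = 2.7619 + 2.6993 = 5.4612
F = (S − I)·e^(rT) = (346.53 − 5.4612) · e^(0.0393·10/12)
= 341.0688 · e^0.032750 = 341.0688 × 1.033292 = A$352.42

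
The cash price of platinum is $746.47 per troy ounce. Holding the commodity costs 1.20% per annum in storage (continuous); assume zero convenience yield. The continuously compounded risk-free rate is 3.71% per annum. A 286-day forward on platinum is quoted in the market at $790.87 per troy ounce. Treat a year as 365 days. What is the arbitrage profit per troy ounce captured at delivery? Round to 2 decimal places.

Fair forward: F* = S·e^(carry·T), with carry = (r + u) = 0.0371 + 0.0120 = 0.0491
F* = 746.47 · e^(0.0491 × 286/365) = 746.47 · e^0.038473 = 746.47 × 1.039223 = $775.7488
Market $790.87 > fair $775.7488: forward overpriced → cash-and-carry (buy spot, short the forward).
At maturity, profit = |F_mkt − F*| = |790.87 − 775.7488| = $15.12 per troy ounce

$15.12 per troy ounce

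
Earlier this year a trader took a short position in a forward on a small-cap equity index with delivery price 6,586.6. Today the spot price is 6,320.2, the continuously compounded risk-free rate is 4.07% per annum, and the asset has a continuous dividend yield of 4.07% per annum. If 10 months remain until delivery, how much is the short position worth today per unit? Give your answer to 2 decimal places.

257.52

Current fair forward for the remaining 10 months: F = S·e^((r − q)·T), (r − q) = 0.0407 − 0.0407 = 0.0000
F = 6320.2 · e^(0.0000 × 10/12) = 6320.2 × 1.00000000 = 6320.2000
Value of long forward = (F − K)·e^(−rT) = (6320.2000 − 6586.6) · e^(−0.0407·10/12)
= -266.4000 × 0.96665206 = -257.52
Short position value = −(long value) = 257.52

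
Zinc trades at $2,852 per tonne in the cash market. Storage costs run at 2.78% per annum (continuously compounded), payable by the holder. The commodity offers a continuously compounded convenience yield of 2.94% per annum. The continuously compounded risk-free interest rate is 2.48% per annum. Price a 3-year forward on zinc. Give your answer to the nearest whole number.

$3,058 per tonne

Net carry = r + u − y = 0.0248 + 0.0278 − 0.0294 = 0.0232
F = S·e^((r+u−y)T) = 2852 · e^(0.0232 × 3) = 2852 · e^0.069600
= 2852 × 1.072079 = $3,058 per tonne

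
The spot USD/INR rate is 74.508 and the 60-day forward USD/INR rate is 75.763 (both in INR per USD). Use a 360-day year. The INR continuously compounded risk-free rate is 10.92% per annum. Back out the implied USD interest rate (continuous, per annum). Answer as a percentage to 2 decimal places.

F = S·e^((r_INR − r_USD)T) ⇒ r_USD = r_INR − ln(F/S)/T
ln(75.763/74.508) = 0.016704; /(60/360) = 0.100224
r_USD = 0.1092 − 0.100224 = 0.008976
r_USD = 0.90%

0.90%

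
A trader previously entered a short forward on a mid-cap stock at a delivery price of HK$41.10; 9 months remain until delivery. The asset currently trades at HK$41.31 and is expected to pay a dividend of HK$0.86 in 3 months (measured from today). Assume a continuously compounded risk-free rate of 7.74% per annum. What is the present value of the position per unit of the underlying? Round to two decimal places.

PV(remaining dividends) I = 0.86·e^(−0.0774·3/12) = 0.8435
Current forward F = (S − I)·e^(rT) = (41.31 − 0.8435)·e^(0.0774·9/12) = 40.4665 × 1.059768 = 42.8851
Value (long) = (F − K)·e^(−rT) = (42.8851 − 41.10) × 0.943603 = 1.6844
Short position value = −(long value) = -HK$1.68

-HK$1.68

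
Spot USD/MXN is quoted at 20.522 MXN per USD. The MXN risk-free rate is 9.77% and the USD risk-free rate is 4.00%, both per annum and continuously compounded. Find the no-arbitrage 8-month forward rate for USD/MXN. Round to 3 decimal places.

F = S·e^((r_MXN − r_USD)T) = 20.522 · e^((0.0977 − 0.0400) × 8/12)
= 20.522 · e^0.038467 = 20.522 × 1.039216
F = 21.327 MXN per USD

21.327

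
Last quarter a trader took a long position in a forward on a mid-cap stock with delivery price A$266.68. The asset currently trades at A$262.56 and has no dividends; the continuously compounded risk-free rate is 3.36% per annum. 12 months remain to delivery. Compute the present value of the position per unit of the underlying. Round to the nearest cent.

Current fair forward for the remaining 12 months: F = S·e^(r·T), r = 0.0336
F = 262.56 · e^(0.0336 × 12/12) = 262.56 × 1.034171 = 271.5319
Value of long forward = (F − K)·e^(−rT) = (271.5319 − 266.68) · e^(−0.0336·12/12)
= 4.8519 × 0.966958 = 4.69

A$4.69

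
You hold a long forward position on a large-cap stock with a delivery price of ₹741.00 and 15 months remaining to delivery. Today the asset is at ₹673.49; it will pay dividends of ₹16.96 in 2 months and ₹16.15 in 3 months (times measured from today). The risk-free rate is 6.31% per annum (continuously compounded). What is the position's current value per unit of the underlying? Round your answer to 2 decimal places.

PV(remaining dividends) I = 16.96·e^(−0.0631·2/12) + 16.15·e^(−0.0631·3/12) = 32.6798
Current forward F = (S − I)·e^(rT) = (673.49 − 32.6798)·e^(0.0631·15/12) = 640.8102 × 1.082069 = 693.4009
Value (long) = (F − K)·e^(−rT) = (693.4009 − 741.00) × 0.924155 = -43.9889
Value = -₹43.99

-₹43.99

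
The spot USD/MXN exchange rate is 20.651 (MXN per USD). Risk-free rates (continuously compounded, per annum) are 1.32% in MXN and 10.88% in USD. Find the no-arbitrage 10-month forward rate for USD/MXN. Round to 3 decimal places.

19.070

F = S·e^((r_MXN − r_USD)T) = 20.651 · e^((0.0132 − 0.1088) × 10/12)
= 20.651 · e^-0.079667 = 20.651 × 0.923424
F = 19.070 MXN per USD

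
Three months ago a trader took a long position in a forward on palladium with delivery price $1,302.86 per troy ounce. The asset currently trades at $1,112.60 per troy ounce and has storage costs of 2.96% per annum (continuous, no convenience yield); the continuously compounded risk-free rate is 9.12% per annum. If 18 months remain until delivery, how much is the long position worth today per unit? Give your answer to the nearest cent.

$26.83 per troy ounce

Current fair forward for the remaining 18 months: F = S·e^((r + u)·T), (r + u) = 0.0912 + 0.0296 = 0.1208
F = 1112.60 · e^(0.1208 × 18/12) = 1112.60 × 1.19865489 = 1333.6234
Value of long forward = (F − K)·e^(−rT) = (1333.6234 − 1302.86) · e^(−0.0912·18/12)
= 30.7634 × 0.87214464 = 26.83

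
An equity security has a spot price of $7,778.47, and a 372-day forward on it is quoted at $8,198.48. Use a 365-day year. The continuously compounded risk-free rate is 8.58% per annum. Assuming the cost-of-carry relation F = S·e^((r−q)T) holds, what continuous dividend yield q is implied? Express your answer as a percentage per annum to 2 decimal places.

From F = S·e^((r−q)T): (r − q) = ln(F/S)/T
ln(8198.48/7778.47) = ln(1.053996) = 0.052589
(r − q) = 0.052589 / (372/365) = 0.051599
q = r − ln(F/S)/T = 0.0858 − 0.051599 = 0.034201
q = 3.42%

3.42%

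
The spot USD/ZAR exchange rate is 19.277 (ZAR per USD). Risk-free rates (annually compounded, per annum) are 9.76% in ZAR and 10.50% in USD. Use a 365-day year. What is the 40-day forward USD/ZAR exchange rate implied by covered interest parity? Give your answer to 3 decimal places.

By covered interest parity, F = S · (1+r_ZAR)^T / (1+r_USD)^T
= 19.277 × 1.010258 / 1.011002 = 19.277 × 0.999264
F = 19.263 ZAR per USD

19.263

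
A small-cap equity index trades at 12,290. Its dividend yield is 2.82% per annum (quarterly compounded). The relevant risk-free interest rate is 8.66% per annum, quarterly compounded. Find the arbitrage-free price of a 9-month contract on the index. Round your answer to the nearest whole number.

12,832

F = S · (1+r/4)^(4T) / (1+q/4)^(4T)
= 12290 × 1.066366 / 1.021299 = 12290 × 1.044127
F = 12,832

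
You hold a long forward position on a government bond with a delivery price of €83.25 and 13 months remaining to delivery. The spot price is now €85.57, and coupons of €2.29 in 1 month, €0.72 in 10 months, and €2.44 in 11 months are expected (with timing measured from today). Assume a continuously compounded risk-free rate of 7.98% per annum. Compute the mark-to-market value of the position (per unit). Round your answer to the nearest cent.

€4.00

PV(remaining coupons) I = 2.29·e^(−0.0798·1/12) + 0.72·e^(−0.0798·10/12) + 2.44·e^(−0.0798·11/12) = 5.2164
Current forward F = (S − I)·e^(rT) = (85.57 − 5.2164)·e^(0.0798·13/12) = 80.3536 × 1.090297 = 87.6093
Value (long) = (F − K)·e^(−rT) = (87.6093 − 83.25) × 0.917181 = 3.9983
Value = €4.00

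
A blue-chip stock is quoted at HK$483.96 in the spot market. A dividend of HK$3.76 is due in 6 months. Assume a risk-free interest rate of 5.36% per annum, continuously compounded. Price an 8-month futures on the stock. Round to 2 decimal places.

HK$497.77

PV(dividends) I = 3.76·e^(−0.0536·6/12)
I = 3.6606
F = (S − I)·e^(rT) = (483.96 − 3.6606) · e^(0.0536·8/12)
= 480.2994 · e^0.035733 = 480.2994 × 1.036379 = HK$497.77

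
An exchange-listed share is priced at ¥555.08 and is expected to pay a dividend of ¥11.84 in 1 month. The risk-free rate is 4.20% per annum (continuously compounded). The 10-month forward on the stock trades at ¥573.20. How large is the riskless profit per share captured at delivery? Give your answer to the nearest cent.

PV(dividends) I = 11.84·e^(−0.0420·1/12) = 11.7986
Fair forward F* = (S − I)·e^(rT) = (555.08 − 11.7986)·e^0.035000 = 543.2814 × 1.035620 = 562.6331
Market ¥573.20 > fair 562.6331: forward overpriced → cash-and-carry (borrow at r, buy the stock and collect the dividends, short the forward).
Profit at T = |F_mkt − F*| = |573.20 − 562.6331| = ¥10.57 per share

¥10.57 per share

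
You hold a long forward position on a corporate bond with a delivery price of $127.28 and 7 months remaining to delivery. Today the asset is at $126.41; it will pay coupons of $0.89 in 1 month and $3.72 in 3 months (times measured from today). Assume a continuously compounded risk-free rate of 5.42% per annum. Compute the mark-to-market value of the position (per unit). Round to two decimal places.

PV(remaining coupons) I = 0.89·e^(−0.0542·1/12) + 3.72·e^(−0.0542·3/12) = 4.5559
Current forward F = (S − I)·e^(rT) = (126.41 − 4.5559)·e^(0.0542·7/12) = 121.8541 × 1.032122 = 125.7683
Value (long) = (F − K)·e^(−rT) = (125.7683 − 127.28) × 0.968878 = -1.4647
Value = -$1.46

-$1.46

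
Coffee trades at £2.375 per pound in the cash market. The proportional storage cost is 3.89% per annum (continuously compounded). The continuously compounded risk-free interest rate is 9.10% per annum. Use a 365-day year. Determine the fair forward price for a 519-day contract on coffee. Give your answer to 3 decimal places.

£2.857 per pound

Net carry = r + u − y = 0.0910 + 0.0389 − 0.0000 = 0.1299
F = S·e^((r+u−y)T) = 2.375 · e^(0.1299 × 519/365) = 2.375 · e^0.184707
= 2.375 × 1.202866 = £2.857 per pound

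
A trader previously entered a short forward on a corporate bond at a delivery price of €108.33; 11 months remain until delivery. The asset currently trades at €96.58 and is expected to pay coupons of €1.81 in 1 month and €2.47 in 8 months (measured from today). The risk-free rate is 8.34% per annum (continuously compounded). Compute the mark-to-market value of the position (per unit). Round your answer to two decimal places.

€7.91

PV(remaining coupons) I = 1.81·e^(−0.0834·1/12) + 2.47·e^(−0.0834·8/12) = 4.1339
Current forward F = (S − I)·e^(rT) = (96.58 − 4.1339)·e^(0.0834·11/12) = 92.4461 × 1.079448 = 99.7908
Value (long) = (F − K)·e^(−rT) = (99.7908 − 108.33) × 0.926399 = -7.9107
Short position value = −(long value) = €7.91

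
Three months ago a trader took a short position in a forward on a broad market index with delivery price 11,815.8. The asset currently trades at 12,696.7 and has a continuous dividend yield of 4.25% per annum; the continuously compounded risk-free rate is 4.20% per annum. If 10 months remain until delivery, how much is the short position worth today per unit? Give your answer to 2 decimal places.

-845.49

Current fair forward for the remaining 10 months: F = S·e^((r − q)·T), (r − q) = 0.0420 − 0.0425 = -0.0005
F = 12696.7 · e^(-0.0005 × 10/12) = 12696.7 × 0.99958342 = 12691.4108
Value of long forward = (F − K)·e^(−rT) = (12691.4108 − 11815.8) · e^(−0.0420·10/12)
= 875.6108 × 0.96560542 = 845.49
Short position value = −(long value) = -845.49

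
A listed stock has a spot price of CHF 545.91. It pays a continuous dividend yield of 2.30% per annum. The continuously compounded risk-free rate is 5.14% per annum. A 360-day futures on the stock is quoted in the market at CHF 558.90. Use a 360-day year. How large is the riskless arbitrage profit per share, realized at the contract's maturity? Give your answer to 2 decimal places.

CHF 2.74 per share

Fair futures: F* = S·e^(carry·T), with carry = (r − q) = 0.0514 − 0.0230 = 0.0284
F* = 545.91 · e^(0.0284 × 360/360) = 545.91 · e^0.028400 = 545.91 × 1.028807 = CHF 561.6360
Market CHF 558.90 < fair CHF 561.6360: forward underpriced → reverse cash-and-carry (short spot, go long the forward).
At maturity, profit = |F_mkt − F*| = |558.90 − 561.6360| = CHF 2.74 per share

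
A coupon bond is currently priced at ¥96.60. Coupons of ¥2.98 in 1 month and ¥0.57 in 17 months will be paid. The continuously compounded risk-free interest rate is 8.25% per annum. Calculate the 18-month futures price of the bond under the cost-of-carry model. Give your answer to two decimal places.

¥105.40

PV(coupons) I = 2.98·e^(−0.0825·1/12) + 0.57·e^(−0.0825·17/12)
I = 2.9596 + 0.5071 = 3.4667
F = (S − I)·e^(rT) = (96.60 − 3.4667) · e^(0.0825·18/12)
= 93.1333 · e^0.123750 = 93.1333 × 1.131733 = ¥105.40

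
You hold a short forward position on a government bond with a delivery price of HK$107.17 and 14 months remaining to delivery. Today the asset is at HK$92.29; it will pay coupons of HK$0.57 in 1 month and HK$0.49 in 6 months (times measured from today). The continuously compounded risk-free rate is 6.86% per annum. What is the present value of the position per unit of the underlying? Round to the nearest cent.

HK$7.68

PV(remaining coupons) I = 0.57·e^(−0.0686·1/12) + 0.49·e^(−0.0686·6/12) = 1.0402
Current forward F = (S − I)·e^(rT) = (92.29 − 1.0402)·e^(0.0686·14/12) = 91.2498 × 1.083323 = 98.8530
Value (long) = (F − K)·e^(−rT) = (98.8530 − 107.17) × 0.923086 = -7.6773
Short position value = −(long value) = HK$7.68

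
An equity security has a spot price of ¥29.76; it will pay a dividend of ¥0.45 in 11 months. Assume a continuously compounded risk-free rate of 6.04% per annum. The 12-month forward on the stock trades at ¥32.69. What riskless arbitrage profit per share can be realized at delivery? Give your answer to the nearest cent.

PV(dividends) I = 0.45·e^(−0.0604·11/12) = 0.4258
Fair forward F* = (S − I)·e^(rT) = (29.76 − 0.4258)·e^0.060400 = 29.3342 × 1.062261 = 31.1606
Market ¥32.69 > fair 31.1606: forward overpriced → cash-and-carry (borrow at r, buy the stock and collect the dividends, short the forward).
Profit at T = |F_mkt − F*| = |32.69 − 31.1606| = ¥1.53 per share

¥1.53 per share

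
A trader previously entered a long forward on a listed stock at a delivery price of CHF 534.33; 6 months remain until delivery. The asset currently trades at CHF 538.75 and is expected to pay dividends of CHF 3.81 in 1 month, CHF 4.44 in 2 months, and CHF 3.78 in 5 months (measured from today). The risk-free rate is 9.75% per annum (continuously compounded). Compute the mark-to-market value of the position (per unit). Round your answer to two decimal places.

PV(remaining dividends) I = 3.81·e^(−0.0975·1/12) + 4.44·e^(−0.0975·2/12) + 3.78·e^(−0.0975·5/12) = 11.7771
Current forward F = (S − I)·e^(rT) = (538.75 − 11.7771)·e^(0.0975·6/12) = 526.9729 × 1.049958 = 553.2994
Value (long) = (F − K)·e^(−rT) = (553.2994 − 534.33) × 0.952419 = 18.0668
Value = CHF 18.07

CHF 18.07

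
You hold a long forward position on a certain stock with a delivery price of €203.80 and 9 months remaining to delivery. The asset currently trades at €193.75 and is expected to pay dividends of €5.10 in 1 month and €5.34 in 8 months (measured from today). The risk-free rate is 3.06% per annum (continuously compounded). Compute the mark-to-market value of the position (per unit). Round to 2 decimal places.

-€15.75

PV(remaining dividends) I = 5.10·e^(−0.0306·1/12) + 5.34·e^(−0.0306·8/12) = 10.3192
Current forward F = (S − I)·e^(rT) = (193.75 − 10.3192)·e^(0.0306·9/12) = 183.4308 × 1.023215 = 187.6891
Value (long) = (F − K)·e^(−rT) = (187.6891 − 203.80) × 0.977311 = -15.7454
Value = -€15.75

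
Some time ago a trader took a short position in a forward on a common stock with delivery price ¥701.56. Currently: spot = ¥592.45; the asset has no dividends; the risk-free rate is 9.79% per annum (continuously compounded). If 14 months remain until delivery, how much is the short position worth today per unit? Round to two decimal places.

¥33.39

Current fair forward for the remaining 14 months: F = S·e^(r·T), r = 0.0979
F = 592.45 · e^(0.0979 × 14/12) = 592.45 × 1.120995 = 664.1335
Value of long forward = (F − K)·e^(−rT) = (664.1335 − 701.56) · e^(−0.0979·14/12)
= -37.4265 × 0.892065 = -33.39
Short position value = −(long value) = ¥33.39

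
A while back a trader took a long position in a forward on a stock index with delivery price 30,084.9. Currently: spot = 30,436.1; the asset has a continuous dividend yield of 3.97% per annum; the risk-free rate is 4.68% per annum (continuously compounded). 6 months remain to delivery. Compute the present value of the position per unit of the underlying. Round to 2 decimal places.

448.81

Current fair forward for the remaining 6 months: F = S·e^((r − q)·T), (r − q) = 0.0468 − 0.0397 = 0.0071
F = 30436.1 · e^(0.0071 × 6/12) = 30436.1 × 1.00355631 = 30544.3402
Value of long forward = (F − K)·e^(−rT) = (30544.3402 − 30084.9) · e^(−0.0468·6/12)
= 459.4402 × 0.97687166 = 448.81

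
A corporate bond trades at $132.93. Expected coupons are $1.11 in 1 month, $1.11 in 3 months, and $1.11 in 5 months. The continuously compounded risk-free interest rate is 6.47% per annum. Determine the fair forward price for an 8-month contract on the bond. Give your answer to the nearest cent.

PV(coupons) I = 1.11·e^(−0.0647·1/12) + 1.11·e^(−0.0647·3/12) + 1.11·e^(−0.0647·5/12)
I = 1.1040 + 1.0922 + 1.0805 = 3.2767
F = (S − I)·e^(rT) = (132.93 − 3.2767) · e^(0.0647·8/12)
= 129.6533 · e^0.043133 = 129.6533 × 1.044077 = $135.37

$135.37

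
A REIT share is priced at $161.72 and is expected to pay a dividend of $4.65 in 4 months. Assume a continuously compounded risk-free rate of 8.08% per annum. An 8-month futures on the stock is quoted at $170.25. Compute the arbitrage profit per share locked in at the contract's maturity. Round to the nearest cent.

PV(dividends) I = 4.65·e^(−0.0808·4/12) = 4.5264
Fair futures F* = (S − I)·e^(rT) = (161.72 − 4.5264)·e^0.053867 = 157.1936 × 1.055344 = 165.8933
Market $170.25 > fair 165.8933: forward overpriced → cash-and-carry (borrow at r, buy the stock and collect the dividends, short the forward).
Profit at T = |F_mkt − F*| = |170.25 − 165.8933| = $4.36 per share

$4.36 per share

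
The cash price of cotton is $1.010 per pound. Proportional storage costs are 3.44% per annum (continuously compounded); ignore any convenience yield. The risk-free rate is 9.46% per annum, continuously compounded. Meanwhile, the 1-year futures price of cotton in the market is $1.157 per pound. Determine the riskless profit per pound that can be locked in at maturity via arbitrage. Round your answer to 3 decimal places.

$0.008 per pound

Fair futures: F* = S·e^(carry·T), with carry = (r + u) = 0.0946 + 0.0344 = 0.1290
F* = 1.010 · e^(0.1290 × 1) = 1.010 · e^0.129000 = 1.010 × 1.137690 = $1.1491
Market $1.157 > fair $1.1491: forward overpriced → cash-and-carry (buy spot, short the forward).
At maturity, profit = |F_mkt − F*| = |1.157 − 1.1491| = $0.008 per pound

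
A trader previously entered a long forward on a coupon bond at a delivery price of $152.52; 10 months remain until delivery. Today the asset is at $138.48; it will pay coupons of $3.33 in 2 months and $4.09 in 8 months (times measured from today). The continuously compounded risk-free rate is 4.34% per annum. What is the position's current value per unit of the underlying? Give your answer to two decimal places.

-$15.90

PV(remaining coupons) I = 3.33·e^(−0.0434·2/12) + 4.09·e^(−0.0434·8/12) = 7.2794
Current forward F = (S − I)·e^(rT) = (138.48 − 7.2794)·e^(0.0434·10/12) = 131.2006 × 1.036829 = 136.0326
Value (long) = (F − K)·e^(−rT) = (136.0326 − 152.52) × 0.964480 = -15.9018
Value = -$15.90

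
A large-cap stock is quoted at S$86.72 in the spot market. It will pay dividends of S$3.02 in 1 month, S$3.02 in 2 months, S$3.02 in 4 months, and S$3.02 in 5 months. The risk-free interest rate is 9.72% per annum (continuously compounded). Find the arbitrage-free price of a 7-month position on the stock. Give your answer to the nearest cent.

S$79.30

PV(dividends) I = 3.02·e^(−0.0972·1/12) + 3.02·e^(−0.0972·2/12) + 3.02·e^(−0.0972·4/12) + 3.02·e^(−0.0972·5/12)
I = 2.9956 + 2.9715 + 2.9237 + 2.9001 = 11.7909
F = (S − I)·e^(rT) = (86.72 − 11.7909) · e^(0.0972·7/12)
= 74.9291 · e^0.056700 = 74.9291 × 1.058338 = S$79.30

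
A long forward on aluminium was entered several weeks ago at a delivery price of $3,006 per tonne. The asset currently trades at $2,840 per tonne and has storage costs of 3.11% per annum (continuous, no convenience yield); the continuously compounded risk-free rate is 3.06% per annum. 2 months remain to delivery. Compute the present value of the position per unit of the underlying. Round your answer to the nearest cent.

-$135.95 per tonne

Current fair forward for the remaining 2 months: F = S·e^((r + u)·T), (r + u) = 0.0306 + 0.0311 = 0.0617
F = 2840 · e^(0.0617 × 2/12) = 2840 × 1.01033639 = 2869.3553
Value of long forward = (F − K)·e^(−rT) = (2869.3553 − 3006) · e^(−0.0306·2/12)
= -136.6447 × 0.99491298 = -135.95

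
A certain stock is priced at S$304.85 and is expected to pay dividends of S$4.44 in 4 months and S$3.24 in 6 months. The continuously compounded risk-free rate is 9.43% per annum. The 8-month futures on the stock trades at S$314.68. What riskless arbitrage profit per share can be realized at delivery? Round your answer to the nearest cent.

PV(dividends) I = 4.44·e^(−0.0943·4/12) + 3.24·e^(−0.0943·6/12) = 7.3934
Fair futures F* = (S − I)·e^(rT) = (304.85 − 7.3934)·e^0.062867 = 297.4566 × 1.064885 = 316.7571
Market S$314.68 < fair 316.7571: forward underpriced → reverse cash-and-carry (short the stock, invest proceeds at r, pay the dividends, go long the forward).
Profit at T = |F_mkt − F*| = |314.68 − 316.7571| = S$2.08 per share

S$2.08 per share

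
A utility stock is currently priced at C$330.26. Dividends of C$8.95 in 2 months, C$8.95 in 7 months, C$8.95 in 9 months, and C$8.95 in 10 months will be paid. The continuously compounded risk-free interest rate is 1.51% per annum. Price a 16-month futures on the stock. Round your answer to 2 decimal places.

C$300.77

PV(dividends) I = 8.95·e^(−0.0151·2/12) + 8.95·e^(−0.0151·7/12) + 8.95·e^(−0.0151·9/12) + 8.95·e^(−0.0151·10/12)
I = 8.9275 + 8.8715 + 8.8492 + 8.8381 = 35.4863
F = (S − I)·e^(rT) = (330.26 − 35.4863) · e^(0.0151·16/12)
= 294.7737 · e^0.020133 = 294.7737 × 1.020337 = C$300.77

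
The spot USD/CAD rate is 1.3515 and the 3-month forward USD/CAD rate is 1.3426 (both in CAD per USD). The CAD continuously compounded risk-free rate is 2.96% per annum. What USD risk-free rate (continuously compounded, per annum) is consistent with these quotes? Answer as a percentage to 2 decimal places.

F = S·e^((r_CAD − r_USD)T) ⇒ r_USD = r_CAD − ln(F/S)/T
ln(1.3426/1.3515) = -0.006607; /(3/12) = -0.026428
r_USD = 0.0296 + 0.026428 = 0.056028
r_USD = 5.60%

5.60%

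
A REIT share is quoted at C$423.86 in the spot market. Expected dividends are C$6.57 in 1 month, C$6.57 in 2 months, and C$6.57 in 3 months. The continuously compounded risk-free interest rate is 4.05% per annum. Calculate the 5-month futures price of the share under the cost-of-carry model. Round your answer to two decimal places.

C$411.16

PV(dividends) I = 6.57·e^(−0.0405·1/12) + 6.57·e^(−0.0405·2/12) + 6.57·e^(−0.0405·3/12)
I = 6.5479 + 6.5258 + 6.5038 = 19.5775
F = (S − I)·e^(rT) = (423.86 − 19.5775) · e^(0.0405·5/12)
= 404.2825 · e^0.016875 = 404.2825 × 1.017018 = C$411.16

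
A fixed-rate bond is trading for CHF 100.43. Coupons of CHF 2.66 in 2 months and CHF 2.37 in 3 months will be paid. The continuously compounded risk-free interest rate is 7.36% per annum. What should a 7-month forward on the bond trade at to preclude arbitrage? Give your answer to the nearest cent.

PV(coupons) I = 2.66·e^(−0.0736·2/12) + 2.37·e^(−0.0736·3/12)
I = 2.6276 + 2.3268 = 4.9544
F = (S − I)·e^(rT) = (100.43 − 4.9544) · e^(0.0736·7/12)
= 95.4756 · e^0.042933 = 95.4756 × 1.043868 = CHF 99.66

CHF 99.66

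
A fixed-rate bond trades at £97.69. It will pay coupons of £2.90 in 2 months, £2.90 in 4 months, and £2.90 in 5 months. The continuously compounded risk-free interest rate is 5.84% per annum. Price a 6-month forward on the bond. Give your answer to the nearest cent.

PV(coupons) I = 2.90·e^(−0.0584·2/12) + 2.90·e^(−0.0584·4/12) + 2.90·e^(−0.0584·5/12)
I = 2.8719 + 2.8441 + 2.8303 = 8.5463
F = (S − I)·e^(rT) = (97.69 − 8.5463) · e^(0.0584·6/12)
= 89.1437 · e^0.029200 = 89.1437 × 1.029630 = £91.79

£91.79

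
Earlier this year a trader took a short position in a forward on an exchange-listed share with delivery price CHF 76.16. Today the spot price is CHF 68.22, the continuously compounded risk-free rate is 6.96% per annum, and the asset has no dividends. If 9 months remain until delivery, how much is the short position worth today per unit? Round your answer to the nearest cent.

Current fair forward for the remaining 9 months: F = S·e^(r·T), r = 0.0696
F = 68.22 · e^(0.0696 × 9/12) = 68.22 × 1.053586 = 71.8756
Value of long forward = (F − K)·e^(−rT) = (71.8756 − 76.16) · e^(−0.0696·9/12)
= -4.2844 × 0.949139 = -4.07
Short position value = −(long value) = CHF 4.07

CHF 4.07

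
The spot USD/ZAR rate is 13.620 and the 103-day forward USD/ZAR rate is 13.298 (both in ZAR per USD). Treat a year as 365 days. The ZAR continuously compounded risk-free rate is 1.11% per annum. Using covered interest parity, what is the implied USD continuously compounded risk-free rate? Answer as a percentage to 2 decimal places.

F = S·e^((r_ZAR − r_USD)T) ⇒ r_USD = r_ZAR − ln(F/S)/T
ln(13.298/13.620) = -0.023926; /(103/365) = -0.084786
r_USD = 0.0111 + 0.084786 = 0.095886
r_USD = 9.59%

9.59%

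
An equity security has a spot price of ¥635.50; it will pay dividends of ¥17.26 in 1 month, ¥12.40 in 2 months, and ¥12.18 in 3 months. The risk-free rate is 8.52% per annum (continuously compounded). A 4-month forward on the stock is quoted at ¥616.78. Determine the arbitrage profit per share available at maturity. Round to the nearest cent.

PV(dividends) I = 17.26·e^(−0.0852·1/12) + 12.40·e^(−0.0852·2/12) + 12.18·e^(−0.0852·3/12) = 41.2864
Fair forward F* = (S − I)·e^(rT) = (635.50 − 41.2864)·e^0.028400 = 594.2136 × 1.028807 = 611.3311
Market ¥616.78 > fair 611.3311: forward overpriced → cash-and-carry (borrow at r, buy the stock and collect the dividends, short the forward).
Profit at T = |F_mkt − F*| = |616.78 − 611.3311| = ¥5.45 per share

¥5.45 per share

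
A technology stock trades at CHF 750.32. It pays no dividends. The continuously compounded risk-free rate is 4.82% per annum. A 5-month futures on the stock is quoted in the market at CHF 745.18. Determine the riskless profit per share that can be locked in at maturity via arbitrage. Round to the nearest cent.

Fair futures: F* = S·e^(carry·T), with carry = r = 0.0482
F* = 750.32 · e^(0.0482 × 5/12) = 750.32 · e^0.020083 = 750.32 × 1.020286 = CHF 765.5410
Market CHF 745.18 < fair CHF 765.5410: forward underpriced → reverse cash-and-carry (short spot, go long the forward).
At maturity, profit = |F_mkt − F*| = |745.18 − 765.5410| = CHF 20.36 per share

CHF 20.36 per share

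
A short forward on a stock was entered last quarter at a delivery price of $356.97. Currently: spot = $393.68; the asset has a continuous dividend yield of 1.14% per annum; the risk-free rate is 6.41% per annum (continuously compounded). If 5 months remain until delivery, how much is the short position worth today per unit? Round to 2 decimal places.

-$44.25

Current fair forward for the remaining 5 months: F = S·e^((r − q)·T), (r − q) = 0.0641 − 0.0114 = 0.0527
F = 393.68 · e^(0.0527 × 5/12) = 393.68 × 1.022201 = 402.4201
Value of long forward = (F − K)·e^(−rT) = (402.4201 − 356.97) · e^(−0.0641·5/12)
= 45.4501 × 0.973645 = 44.25
Short position value = −(long value) = -$44.25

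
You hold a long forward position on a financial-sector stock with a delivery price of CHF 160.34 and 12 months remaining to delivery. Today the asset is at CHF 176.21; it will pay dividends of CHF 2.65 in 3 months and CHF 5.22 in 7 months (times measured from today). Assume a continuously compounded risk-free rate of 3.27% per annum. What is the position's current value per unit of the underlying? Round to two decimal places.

CHF 13.28

PV(remaining dividends) I = 2.65·e^(−0.0327·3/12) + 5.22·e^(−0.0327·7/12) = 7.7498
Current forward F = (S − I)·e^(rT) = (176.21 − 7.7498)·e^(0.0327·12/12) = 168.4602 × 1.033241 = 174.0600
Value (long) = (F − K)·e^(−rT) = (174.0600 − 160.34) × 0.967829 = 13.2786
Value = CHF 13.28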